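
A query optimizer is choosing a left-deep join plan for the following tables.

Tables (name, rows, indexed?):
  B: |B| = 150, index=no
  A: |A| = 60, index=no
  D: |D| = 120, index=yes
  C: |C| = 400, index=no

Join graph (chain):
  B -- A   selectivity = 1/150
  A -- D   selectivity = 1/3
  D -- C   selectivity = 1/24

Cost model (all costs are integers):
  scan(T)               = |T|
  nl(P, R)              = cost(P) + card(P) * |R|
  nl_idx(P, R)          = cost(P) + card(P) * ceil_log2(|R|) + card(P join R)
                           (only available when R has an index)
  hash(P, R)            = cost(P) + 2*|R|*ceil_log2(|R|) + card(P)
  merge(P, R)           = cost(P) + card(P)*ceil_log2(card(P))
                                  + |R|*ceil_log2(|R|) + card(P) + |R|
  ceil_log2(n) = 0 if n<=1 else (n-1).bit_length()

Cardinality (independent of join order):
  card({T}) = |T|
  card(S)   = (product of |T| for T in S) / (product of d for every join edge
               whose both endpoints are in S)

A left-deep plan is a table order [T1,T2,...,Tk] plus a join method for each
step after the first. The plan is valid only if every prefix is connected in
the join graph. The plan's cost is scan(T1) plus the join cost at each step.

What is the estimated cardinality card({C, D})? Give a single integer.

Tables in S: C(400), D(120)
Edges inside S: D-C(d=24)
numerator = 400 * 120 = 48000
denominator = 24 = 24
card(S) = 48000 / 24 = 2000

2000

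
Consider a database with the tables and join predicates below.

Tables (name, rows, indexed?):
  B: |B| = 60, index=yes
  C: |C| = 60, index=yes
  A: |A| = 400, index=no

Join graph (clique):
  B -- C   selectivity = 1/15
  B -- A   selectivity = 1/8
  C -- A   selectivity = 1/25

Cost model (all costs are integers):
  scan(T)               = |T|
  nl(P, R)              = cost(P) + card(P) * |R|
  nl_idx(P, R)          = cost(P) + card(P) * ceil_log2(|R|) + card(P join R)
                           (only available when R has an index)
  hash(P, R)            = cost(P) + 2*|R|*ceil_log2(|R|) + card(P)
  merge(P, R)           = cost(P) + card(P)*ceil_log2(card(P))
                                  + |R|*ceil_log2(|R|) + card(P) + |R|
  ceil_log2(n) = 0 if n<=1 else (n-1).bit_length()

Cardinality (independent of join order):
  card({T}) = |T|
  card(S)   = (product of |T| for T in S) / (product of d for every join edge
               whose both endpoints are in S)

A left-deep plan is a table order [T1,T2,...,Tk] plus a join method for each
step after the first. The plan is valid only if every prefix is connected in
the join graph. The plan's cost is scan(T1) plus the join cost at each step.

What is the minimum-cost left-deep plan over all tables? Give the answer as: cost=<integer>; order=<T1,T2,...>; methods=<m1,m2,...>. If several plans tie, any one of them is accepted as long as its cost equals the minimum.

cost=3200; order=A,C,B; methods=hash,hash

Selinger DP (subsets sized 1..n):
  {B}: scan cost=60, card=60
  {C}: scan cost=60, card=60
  {A}: scan cost=400, card=400
  {BC}: card=240; try (C,nl_idx)→660, (B,nl_idx)→660, (C,hash)→840, (B,hash)→840, (C,merge)→900, (B,merge)→900 …(+2); best=660 via (C,nl_idx)
  {AB}: card=3000; try (B,hash)→1520, (A,merge)→4480, (B,merge)→4820, (B,nl_idx)→5800, (A,hash)→7320, (A,nl)→24060 …(+1); best=1520 via (B,hash)
  {AC}: card=960; try (C,hash)→1520, (C,nl_idx)→3760, (A,merge)→4480, (C,merge)→4820, (A,hash)→7320, (A,nl)→24060 …(+1); best=1520 via (C,hash)
  {ABC}: card=480; try (B,hash)→3200, (C,hash)→5240, (A,merge)→6820, (B,nl_idx)→7760, (A,hash)→8100, (B,merge)→12500 …(+5); best=3200 via (B,hash)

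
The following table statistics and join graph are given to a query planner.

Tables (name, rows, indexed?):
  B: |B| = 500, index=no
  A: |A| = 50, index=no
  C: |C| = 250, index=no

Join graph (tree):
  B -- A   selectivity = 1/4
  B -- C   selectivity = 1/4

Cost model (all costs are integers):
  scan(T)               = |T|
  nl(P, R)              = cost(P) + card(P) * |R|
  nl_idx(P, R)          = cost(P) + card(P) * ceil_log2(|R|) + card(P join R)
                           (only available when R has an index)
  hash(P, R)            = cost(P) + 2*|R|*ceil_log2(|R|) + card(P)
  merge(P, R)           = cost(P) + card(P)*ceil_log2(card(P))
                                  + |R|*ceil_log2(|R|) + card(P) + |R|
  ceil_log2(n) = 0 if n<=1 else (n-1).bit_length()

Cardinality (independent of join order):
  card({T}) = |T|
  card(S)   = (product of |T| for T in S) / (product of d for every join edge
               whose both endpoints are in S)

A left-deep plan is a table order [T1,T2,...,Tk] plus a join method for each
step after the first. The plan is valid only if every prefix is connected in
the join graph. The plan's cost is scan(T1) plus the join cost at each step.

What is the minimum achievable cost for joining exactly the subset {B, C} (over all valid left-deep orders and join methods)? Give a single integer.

Selinger DP over subsets of {B,C}:
  {B}: scan cost=500, card=500
  {C}: scan cost=250, card=250
  {BC}: card=31250; try (C,hash)→5000, (B,merge)→7500, (C,merge)→7750, (B,hash)→9500, (B,nl)→125250, (C,nl)→125500; best=5000 via (C,hash)

5000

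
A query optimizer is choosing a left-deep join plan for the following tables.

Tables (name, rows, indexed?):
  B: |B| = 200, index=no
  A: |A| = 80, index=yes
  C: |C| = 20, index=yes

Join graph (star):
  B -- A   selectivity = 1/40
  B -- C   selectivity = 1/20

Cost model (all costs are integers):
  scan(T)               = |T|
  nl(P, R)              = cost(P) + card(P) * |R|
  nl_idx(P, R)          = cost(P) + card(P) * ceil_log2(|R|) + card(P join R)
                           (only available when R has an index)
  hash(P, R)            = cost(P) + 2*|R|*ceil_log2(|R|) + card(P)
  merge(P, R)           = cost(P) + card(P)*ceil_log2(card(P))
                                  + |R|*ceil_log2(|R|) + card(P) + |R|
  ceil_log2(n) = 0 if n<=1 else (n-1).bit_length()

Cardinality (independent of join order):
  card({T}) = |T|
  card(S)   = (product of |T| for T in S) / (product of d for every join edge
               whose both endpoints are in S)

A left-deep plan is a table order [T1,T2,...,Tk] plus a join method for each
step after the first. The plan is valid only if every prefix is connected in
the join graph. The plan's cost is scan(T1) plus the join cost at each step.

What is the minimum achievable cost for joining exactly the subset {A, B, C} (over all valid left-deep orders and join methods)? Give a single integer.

Selinger DP over subsets of {A,B,C}:
  {B}: scan cost=200, card=200
  {A}: scan cost=80, card=80
  {C}: scan cost=20, card=20
  {AB}: card=400; try (A,hash)→1520, (A,nl_idx)→2000, (B,merge)→2520, (A,merge)→2640, (B,hash)→3360, (B,nl)→16080 …(+1); best=1520 via (A,hash)
  {BC}: card=200; try (C,hash)→600, (C,nl_idx)→1400, (B,merge)→1940, (C,merge)→2120, (B,hash)→3240, (B,nl)→4020 …(+1); best=600 via (C,hash)
  {ABC}: card=400; try (A,hash)→1920, (C,hash)→2120, (A,nl_idx)→2400, (A,merge)→3040, (C,nl_idx)→3920, (C,merge)→5640 …(+2); best=1920 via (A,hash)

1920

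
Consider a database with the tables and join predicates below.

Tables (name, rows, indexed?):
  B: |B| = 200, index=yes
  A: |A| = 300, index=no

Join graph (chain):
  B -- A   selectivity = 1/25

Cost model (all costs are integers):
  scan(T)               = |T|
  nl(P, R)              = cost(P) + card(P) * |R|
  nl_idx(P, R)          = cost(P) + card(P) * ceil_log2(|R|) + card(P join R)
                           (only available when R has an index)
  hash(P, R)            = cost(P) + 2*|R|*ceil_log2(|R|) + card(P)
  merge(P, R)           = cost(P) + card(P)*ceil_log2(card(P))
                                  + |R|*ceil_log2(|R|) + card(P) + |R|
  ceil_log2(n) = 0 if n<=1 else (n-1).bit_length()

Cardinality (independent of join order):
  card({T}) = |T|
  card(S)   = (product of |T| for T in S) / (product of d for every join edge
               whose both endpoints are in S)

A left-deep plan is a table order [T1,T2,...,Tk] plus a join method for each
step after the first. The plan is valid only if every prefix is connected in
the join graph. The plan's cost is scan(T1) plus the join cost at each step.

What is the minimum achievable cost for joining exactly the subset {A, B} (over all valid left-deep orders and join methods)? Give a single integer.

3800

Selinger DP over subsets of {A,B}:
  {B}: scan cost=200, card=200
  {A}: scan cost=300, card=300
  {AB}: card=2400; try (B,hash)→3800, (A,merge)→5000, (B,merge)→5100, (B,nl_idx)→5100, (A,hash)→5800, (A,nl)→60200 …(+1); best=3800 via (B,hash)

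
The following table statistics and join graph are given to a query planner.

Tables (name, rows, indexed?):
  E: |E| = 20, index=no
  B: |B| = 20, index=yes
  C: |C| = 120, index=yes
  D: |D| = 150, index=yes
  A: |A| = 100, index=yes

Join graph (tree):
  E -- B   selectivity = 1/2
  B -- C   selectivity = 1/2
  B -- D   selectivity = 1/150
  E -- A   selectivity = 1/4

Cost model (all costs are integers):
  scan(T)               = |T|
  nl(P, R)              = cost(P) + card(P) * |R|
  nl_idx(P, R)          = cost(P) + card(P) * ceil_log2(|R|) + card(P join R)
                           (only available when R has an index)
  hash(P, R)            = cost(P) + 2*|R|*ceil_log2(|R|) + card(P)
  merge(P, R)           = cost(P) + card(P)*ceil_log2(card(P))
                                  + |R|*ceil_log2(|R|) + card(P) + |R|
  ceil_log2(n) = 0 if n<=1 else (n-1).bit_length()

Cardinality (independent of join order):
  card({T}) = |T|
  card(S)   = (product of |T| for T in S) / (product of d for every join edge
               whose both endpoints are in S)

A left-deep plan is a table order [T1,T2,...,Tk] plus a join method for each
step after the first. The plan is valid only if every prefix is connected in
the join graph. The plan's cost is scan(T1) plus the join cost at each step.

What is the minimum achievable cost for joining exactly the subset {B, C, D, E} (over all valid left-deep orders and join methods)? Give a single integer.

Selinger DP over subsets of {B,C,D,E}:
  {E}: scan cost=20, card=20
  {B}: scan cost=20, card=20
  {C}: scan cost=120, card=120
  {D}: scan cost=150, card=150
  {BE}: card=200; try (E,hash)→240, (B,hash)→240, (E,merge)→260, (B,merge)→260, (B,nl_idx)→320, (E,nl)→420 …(+1); best=240 via (E,hash)
  {BC}: card=1200; try (B,hash)→440, (C,merge)→1100, (B,merge)→1200, (C,nl_idx)→1360, (C,hash)→1720, (B,nl_idx)→1920 …(+2); best=440 via (B,hash)
  {BD}: card=20; try (D,nl_idx)→200, (B,hash)→500, (B,nl_idx)→920, (D,merge)→1490, (B,merge)→1620, (D,hash)→2440 …(+2); best=200 via (D,nl_idx)
  {BCE}: card=12000; try (E,hash)→1840, (C,hash)→2120, (C,merge)→3000, (C,nl_idx)→13640, (E,merge)→14960, (C,nl)→24240 …(+1); best=1840 via (E,hash)
  {BDE}: card=200; try (E,hash)→420, (E,merge)→440, (E,nl)→600, (D,nl_idx)→2040, (D,hash)→2840, (D,merge)→3390 …(+1); best=420 via (E,hash)
  {BCD}: card=1200; try (C,merge)→1280, (C,nl_idx)→1540, (C,hash)→1900, (C,nl)→2600, (D,hash)→4040, (D,nl_idx)→11240 …(+2); best=1280 via (C,merge)
  {BCDE}: card=12000; try (C,hash)→2300, (E,hash)→2680, (C,merge)→3180, (C,nl_idx)→13820, (E,merge)→15800, (D,hash)→16240 …(+5); best=2300 via (C,hash)

2300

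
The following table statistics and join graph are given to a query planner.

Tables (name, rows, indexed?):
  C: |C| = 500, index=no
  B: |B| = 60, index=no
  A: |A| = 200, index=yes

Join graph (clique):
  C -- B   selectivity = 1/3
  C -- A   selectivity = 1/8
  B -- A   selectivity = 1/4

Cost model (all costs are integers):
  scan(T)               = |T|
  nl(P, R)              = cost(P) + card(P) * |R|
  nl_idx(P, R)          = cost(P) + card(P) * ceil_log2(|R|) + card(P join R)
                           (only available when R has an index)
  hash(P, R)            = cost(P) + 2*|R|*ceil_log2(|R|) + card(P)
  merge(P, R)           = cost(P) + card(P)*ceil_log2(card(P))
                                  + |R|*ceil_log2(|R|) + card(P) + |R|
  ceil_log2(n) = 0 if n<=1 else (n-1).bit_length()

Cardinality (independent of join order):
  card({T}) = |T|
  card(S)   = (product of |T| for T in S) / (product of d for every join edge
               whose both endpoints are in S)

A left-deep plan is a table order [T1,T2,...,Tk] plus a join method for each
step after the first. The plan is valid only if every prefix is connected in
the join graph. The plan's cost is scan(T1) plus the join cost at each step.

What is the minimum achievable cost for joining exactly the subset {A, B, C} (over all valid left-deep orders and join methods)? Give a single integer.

13120

Selinger DP over subsets of {A,B,C}:
  {C}: scan cost=500, card=500
  {B}: scan cost=60, card=60
  {A}: scan cost=200, card=200
  {BC}: card=10000; try (B,hash)→1720, (C,merge)→5480, (B,merge)→5920, (C,hash)→9120, (C,nl)→30060, (B,nl)→30500; best=1720 via (B,hash)
  {AC}: card=12500; try (A,hash)→4200, (C,merge)→7000, (A,merge)→7300, (C,hash)→9400, (A,nl_idx)→17000, (C,nl)→100200 …(+1); best=4200 via (A,hash)
  {AB}: card=3000; try (B,hash)→1120, (A,merge)→2280, (B,merge)→2420, (A,hash)→3320, (A,nl_idx)→3540, (A,nl)→12060 …(+1); best=1120 via (B,hash)
  {ABC}: card=62500; try (C,hash)→13120, (A,hash)→14920, (B,hash)→17420, (C,merge)→45120, (A,nl_idx)→144220, (A,merge)→153520 …(+4); best=13120 via (C,hash)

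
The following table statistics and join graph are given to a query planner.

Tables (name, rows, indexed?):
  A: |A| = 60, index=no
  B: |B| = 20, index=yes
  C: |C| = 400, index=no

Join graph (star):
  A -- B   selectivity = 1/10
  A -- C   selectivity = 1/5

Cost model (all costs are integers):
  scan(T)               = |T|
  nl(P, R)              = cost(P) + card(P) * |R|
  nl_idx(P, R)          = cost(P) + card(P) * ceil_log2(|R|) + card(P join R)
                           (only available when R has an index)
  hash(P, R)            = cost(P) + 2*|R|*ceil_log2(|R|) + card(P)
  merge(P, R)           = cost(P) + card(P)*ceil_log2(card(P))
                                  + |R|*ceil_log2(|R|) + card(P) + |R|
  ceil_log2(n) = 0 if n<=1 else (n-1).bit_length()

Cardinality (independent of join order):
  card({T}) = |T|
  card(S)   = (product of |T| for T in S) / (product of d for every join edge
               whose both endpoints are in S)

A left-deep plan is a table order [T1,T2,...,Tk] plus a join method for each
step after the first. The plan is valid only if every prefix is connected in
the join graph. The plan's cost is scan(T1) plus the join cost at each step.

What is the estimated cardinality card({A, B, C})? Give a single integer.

9600

Tables in S: A(60), B(20), C(400)
Edges inside S: A-B(d=10), A-C(d=5)
numerator = 60 * 20 * 400 = 480000
denominator = 10 * 5 = 50
card(S) = 480000 / 50 = 9600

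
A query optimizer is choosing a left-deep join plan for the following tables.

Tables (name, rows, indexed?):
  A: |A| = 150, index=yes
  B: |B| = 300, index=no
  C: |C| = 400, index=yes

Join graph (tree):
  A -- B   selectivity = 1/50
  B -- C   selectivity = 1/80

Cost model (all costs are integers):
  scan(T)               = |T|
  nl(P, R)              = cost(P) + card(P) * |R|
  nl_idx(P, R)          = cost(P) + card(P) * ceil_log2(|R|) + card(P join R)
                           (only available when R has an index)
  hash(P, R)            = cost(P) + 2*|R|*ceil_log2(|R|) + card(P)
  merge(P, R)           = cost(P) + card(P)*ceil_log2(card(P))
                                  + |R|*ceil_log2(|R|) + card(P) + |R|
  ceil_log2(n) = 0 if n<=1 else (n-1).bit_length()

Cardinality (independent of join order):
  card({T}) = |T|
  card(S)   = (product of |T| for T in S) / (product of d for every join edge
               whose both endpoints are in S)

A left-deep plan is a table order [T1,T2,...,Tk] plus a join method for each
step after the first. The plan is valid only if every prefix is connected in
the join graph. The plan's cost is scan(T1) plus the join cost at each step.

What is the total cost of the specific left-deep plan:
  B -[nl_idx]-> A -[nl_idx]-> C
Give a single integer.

step 1: scan B: cost=300, card=300
step 2: join A via nl_idx
    card(P join A) = 300*150/(50) = 900
    cost = 300 + 300*8 + 900 = 3600
step 3: join C via nl_idx
    card(P join C) = 900*400/(80) = 4500
    cost = 3600 + 900*9 + 4500 = 16200

16200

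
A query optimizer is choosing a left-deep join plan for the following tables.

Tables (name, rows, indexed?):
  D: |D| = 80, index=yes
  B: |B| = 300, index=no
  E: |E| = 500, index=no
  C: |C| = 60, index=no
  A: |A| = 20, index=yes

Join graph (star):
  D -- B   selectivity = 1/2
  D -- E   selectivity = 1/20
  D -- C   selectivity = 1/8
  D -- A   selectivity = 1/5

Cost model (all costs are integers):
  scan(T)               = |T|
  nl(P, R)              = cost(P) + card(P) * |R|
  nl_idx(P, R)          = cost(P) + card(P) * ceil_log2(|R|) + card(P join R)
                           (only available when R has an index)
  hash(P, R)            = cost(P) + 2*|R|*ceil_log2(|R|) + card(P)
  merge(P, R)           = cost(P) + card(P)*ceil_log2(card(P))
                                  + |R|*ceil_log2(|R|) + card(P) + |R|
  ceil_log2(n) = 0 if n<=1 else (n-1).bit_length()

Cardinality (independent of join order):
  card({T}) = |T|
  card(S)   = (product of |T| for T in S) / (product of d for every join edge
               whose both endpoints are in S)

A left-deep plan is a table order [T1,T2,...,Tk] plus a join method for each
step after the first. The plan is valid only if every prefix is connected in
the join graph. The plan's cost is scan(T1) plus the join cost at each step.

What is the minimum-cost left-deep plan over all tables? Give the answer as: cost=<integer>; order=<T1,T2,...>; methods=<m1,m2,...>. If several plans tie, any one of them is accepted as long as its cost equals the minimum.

cost=78200; order=D,A,C,E,B; methods=hash,hash,hash,hash

Selinger DP (subsets sized 1..n):
  {D}: scan cost=80, card=80
  {B}: scan cost=300, card=300
  {E}: scan cost=500, card=500
  {C}: scan cost=60, card=60
  {A}: scan cost=20, card=20
  {BD}: card=12000; try (D,hash)→1720, (B,merge)→3720, (D,merge)→3940, (B,hash)→5560, (D,nl_idx)→14400, (B,nl)→24080 …(+1); best=1720 via (D,hash)
  {DE}: card=2000; try (D,hash)→2120, (E,merge)→5720, (D,nl_idx)→6000, (D,merge)→6140, (E,hash)→9160, (E,nl)→40080 …(+1); best=2120 via (D,hash)
  {CD}: card=600; try (C,hash)→880, (D,nl_idx)→1080, (D,merge)→1120, (C,merge)→1140, (D,hash)→1240, (D,nl)→4860 …(+1); best=880 via (C,hash)
  {AD}: card=320; try (A,hash)→360, (D,nl_idx)→480, (D,merge)→780, (A,nl_idx)→800, (A,merge)→840, (D,hash)→1160 …(+2); best=360 via (A,hash)
  {BDE}: card=300000; try (B,hash)→9520, (E,hash)→22720, (B,merge)→29120, (E,merge)→186720, (B,nl)→602120, (E,nl)→6001720; best=9520 via (B,hash)
  {BCD}: card=90000; try (B,hash)→6880, (B,merge)→10480, (C,hash)→14440, (B,nl)→180880, (C,merge)→182140, (C,nl)→721720; best=6880 via (B,hash)
  {ABD}: card=48000; try (B,hash)→6080, (B,merge)→6560, (A,hash)→13920, (B,nl)→96360, (A,nl_idx)→109720, (A,merge)→181840 …(+1); best=6080 via (B,hash)
  {CDE}: card=15000; try (C,hash)→4840, (E,hash)→10480, (E,merge)→12480, (C,merge)→26540, (C,nl)→122120, (E,nl)→300880; best=4840 via (C,hash)
  {ADE}: card=8000; try (A,hash)→4320, (E,merge)→8560, (E,hash)→9680, (A,nl_idx)→20120, (A,merge)→26240, (A,nl)→42120 …(+1); best=4320 via (A,hash)
  {ACD}: card=2400; try (C,hash)→1400, (A,hash)→1680, (C,merge)→3980, (A,nl_idx)→6280, (A,merge)→7600, (A,nl)→12880 …(+1); best=1400 via (C,hash)
  {BCDE}: card=2250000; try (B,hash)→25240, (E,hash)→105880, (B,merge)→232840, (C,hash)→310240, (E,merge)→1631880, (B,nl)→4504840 …(+3); best=25240 via (B,hash)
  {ABDE}: card=1200000; try (B,hash)→17720, (E,hash)→63080, (B,merge)→119320, (A,hash)→309720, (E,merge)→827080, (B,nl)→2404320 …(+4); best=17720 via (B,hash)
  {ABCD}: card=360000; try (B,hash)→9200, (B,merge)→35600, (C,hash)→54800, (A,hash)→97080, (B,nl)→721400, (A,nl_idx)→816880 …(+4); best=9200 via (B,hash)
  {ACDE}: card=60000; try (E,hash)→12800, (C,hash)→13040, (A,hash)→20040, (E,merge)→37600, (C,merge)→116740, (A,nl_idx)→139840 …(+4); best=12800 via (E,hash)
  {ABCDE}: card=9000000; try (B,hash)→78200, (E,hash)→378200, (B,merge)→1035800, (C,hash)→1218440, (A,hash)→2275440, (E,merge)→7214200 …(+7); best=78200 via (B,hash)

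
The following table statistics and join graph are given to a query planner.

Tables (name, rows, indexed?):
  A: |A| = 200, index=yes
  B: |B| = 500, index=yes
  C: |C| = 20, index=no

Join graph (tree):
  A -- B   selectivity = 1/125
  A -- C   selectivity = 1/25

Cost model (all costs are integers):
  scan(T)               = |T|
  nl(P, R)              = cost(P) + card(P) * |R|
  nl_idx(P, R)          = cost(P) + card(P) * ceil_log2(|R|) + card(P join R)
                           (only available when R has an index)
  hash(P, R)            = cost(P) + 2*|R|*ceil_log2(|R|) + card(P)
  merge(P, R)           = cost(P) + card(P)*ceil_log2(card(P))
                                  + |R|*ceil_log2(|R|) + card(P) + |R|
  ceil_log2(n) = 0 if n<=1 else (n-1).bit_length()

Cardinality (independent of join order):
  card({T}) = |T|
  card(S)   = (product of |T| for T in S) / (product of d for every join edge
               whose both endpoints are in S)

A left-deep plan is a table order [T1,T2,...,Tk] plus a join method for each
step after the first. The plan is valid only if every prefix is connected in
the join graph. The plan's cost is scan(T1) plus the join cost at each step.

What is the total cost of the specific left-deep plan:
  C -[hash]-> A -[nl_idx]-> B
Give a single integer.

5320

step 1: scan C: cost=20, card=20
step 2: join A via hash
    card(P join A) = 20*200/(25) = 160
    cost = 20 + 2*200*8 + 20 = 3240
step 3: join B via nl_idx
    card(P join B) = 160*500/(125) = 640
    cost = 3240 + 160*9 + 640 = 5320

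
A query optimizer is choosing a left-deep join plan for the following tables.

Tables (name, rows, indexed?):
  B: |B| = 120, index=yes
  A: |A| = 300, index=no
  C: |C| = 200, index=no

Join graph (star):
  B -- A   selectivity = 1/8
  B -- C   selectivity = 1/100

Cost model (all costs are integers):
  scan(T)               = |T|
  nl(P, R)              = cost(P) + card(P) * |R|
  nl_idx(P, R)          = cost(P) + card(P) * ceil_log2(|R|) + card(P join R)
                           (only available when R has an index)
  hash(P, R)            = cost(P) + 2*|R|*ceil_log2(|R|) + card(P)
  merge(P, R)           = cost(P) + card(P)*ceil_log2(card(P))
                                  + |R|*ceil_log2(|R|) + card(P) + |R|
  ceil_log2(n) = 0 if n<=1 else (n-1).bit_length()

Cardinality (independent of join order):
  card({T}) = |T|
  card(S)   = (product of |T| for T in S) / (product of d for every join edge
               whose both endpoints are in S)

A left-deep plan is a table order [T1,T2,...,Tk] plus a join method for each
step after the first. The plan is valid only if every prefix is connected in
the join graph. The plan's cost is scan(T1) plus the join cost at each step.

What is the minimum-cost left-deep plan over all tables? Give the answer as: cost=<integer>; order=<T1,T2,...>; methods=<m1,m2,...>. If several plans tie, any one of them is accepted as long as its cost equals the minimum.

Selinger DP (subsets sized 1..n):
  {B}: scan cost=120, card=120
  {A}: scan cost=300, card=300
  {C}: scan cost=200, card=200
  {AB}: card=4500; try (B,hash)→2280, (A,merge)→4080, (B,merge)→4260, (A,hash)→5640, (B,nl_idx)→6900, (A,nl)→36120 …(+1); best=2280 via (B,hash)
  {BC}: card=240; try (B,nl_idx)→1840, (B,hash)→2080, (C,merge)→2880, (B,merge)→2960, (C,hash)→3440, (C,nl)→24120 …(+1); best=1840 via (B,nl_idx)
  {ABC}: card=9000; try (A,merge)→7000, (A,hash)→7480, (C,hash)→9980, (C,merge)→67080, (A,nl)→73840, (C,nl)→902280; best=7000 via (A,merge)

cost=7000; order=C,B,A; methods=nl_idx,merge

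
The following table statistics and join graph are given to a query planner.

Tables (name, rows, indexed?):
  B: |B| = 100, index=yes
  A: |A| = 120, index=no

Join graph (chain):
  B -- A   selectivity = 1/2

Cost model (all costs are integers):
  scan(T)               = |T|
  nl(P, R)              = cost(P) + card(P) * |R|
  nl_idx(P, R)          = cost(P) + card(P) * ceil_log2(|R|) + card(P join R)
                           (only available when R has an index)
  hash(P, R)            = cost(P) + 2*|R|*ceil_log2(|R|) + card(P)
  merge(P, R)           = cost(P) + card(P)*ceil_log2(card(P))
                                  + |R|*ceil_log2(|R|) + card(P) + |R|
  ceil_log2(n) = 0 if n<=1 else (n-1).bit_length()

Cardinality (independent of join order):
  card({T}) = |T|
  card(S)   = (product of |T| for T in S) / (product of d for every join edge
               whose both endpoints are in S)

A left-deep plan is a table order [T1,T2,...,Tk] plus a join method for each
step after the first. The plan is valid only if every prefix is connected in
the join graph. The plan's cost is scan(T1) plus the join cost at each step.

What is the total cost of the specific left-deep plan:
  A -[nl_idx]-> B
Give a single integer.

6960

step 1: scan A: cost=120, card=120
step 2: join B via nl_idx
    card(P join B) = 120*100/(2) = 6000
    cost = 120 + 120*7 + 6000 = 6960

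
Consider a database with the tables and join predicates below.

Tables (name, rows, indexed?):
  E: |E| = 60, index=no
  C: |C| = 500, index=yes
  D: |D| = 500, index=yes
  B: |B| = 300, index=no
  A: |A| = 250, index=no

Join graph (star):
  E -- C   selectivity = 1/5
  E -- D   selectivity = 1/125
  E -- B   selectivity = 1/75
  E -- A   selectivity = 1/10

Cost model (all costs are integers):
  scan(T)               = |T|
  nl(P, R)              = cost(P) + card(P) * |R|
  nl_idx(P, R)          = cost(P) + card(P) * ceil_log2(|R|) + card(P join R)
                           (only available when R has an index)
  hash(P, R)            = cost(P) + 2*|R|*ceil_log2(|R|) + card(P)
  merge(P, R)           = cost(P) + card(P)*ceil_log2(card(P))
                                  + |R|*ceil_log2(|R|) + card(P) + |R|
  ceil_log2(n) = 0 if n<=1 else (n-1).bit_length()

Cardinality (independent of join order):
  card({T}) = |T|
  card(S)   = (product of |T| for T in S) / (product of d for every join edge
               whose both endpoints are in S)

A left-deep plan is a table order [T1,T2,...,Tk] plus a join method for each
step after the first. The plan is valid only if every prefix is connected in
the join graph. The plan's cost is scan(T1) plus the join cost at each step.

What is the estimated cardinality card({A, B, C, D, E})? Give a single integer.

2400000

Tables in S: A(250), B(300), C(500), D(500), E(60)
Edges inside S: E-C(d=5), E-D(d=125), E-B(d=75), E-A(d=10)
numerator = 250 * 300 * 500 * 500 * 60 = 1125000000000
denominator = 5 * 125 * 75 * 10 = 468750
card(S) = 1125000000000 / 468750 = 2400000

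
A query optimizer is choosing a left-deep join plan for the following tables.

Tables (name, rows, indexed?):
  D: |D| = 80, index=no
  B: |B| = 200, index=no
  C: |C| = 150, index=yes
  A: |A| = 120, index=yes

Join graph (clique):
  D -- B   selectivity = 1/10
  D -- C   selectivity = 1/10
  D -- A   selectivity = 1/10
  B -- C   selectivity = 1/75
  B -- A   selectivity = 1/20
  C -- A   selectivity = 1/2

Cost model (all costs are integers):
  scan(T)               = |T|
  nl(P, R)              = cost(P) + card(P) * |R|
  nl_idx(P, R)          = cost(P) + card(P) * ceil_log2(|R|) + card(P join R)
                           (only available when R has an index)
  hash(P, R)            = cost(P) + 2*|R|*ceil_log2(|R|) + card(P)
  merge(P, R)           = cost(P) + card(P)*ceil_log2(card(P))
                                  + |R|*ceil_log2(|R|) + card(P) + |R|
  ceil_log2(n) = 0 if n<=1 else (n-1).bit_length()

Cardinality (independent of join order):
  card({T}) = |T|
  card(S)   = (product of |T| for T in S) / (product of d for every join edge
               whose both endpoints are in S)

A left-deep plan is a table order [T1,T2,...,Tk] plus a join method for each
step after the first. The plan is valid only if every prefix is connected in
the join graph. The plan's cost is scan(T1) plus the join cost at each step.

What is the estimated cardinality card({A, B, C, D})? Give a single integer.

Tables in S: A(120), B(200), C(150), D(80)
Edges inside S: D-B(d=10), D-C(d=10), D-A(d=10), B-C(d=75), B-A(d=20), C-A(d=2)
numerator = 120 * 200 * 150 * 80 = 288000000
denominator = 10 * 10 * 10 * 75 * 20 * 2 = 3000000
card(S) = 288000000 / 3000000 = 96

96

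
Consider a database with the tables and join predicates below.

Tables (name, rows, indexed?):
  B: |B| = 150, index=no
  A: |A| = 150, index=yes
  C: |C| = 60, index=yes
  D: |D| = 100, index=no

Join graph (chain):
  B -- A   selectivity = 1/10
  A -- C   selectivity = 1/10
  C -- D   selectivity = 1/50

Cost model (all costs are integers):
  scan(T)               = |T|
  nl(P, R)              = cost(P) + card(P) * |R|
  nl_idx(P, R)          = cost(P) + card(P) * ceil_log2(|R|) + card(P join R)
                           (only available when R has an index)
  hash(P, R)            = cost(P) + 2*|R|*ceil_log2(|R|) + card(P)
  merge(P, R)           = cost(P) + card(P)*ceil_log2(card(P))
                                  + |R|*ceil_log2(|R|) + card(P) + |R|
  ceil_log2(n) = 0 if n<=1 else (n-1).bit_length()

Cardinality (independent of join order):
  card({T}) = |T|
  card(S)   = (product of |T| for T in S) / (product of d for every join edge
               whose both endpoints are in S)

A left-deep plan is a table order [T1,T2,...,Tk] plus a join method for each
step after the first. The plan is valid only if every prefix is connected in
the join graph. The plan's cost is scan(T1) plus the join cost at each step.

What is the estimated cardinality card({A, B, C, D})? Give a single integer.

Tables in S: A(150), B(150), C(60), D(100)
Edges inside S: B-A(d=10), A-C(d=10), C-D(d=50)
numerator = 150 * 150 * 60 * 100 = 135000000
denominator = 10 * 10 * 50 = 5000
card(S) = 135000000 / 5000 = 27000

27000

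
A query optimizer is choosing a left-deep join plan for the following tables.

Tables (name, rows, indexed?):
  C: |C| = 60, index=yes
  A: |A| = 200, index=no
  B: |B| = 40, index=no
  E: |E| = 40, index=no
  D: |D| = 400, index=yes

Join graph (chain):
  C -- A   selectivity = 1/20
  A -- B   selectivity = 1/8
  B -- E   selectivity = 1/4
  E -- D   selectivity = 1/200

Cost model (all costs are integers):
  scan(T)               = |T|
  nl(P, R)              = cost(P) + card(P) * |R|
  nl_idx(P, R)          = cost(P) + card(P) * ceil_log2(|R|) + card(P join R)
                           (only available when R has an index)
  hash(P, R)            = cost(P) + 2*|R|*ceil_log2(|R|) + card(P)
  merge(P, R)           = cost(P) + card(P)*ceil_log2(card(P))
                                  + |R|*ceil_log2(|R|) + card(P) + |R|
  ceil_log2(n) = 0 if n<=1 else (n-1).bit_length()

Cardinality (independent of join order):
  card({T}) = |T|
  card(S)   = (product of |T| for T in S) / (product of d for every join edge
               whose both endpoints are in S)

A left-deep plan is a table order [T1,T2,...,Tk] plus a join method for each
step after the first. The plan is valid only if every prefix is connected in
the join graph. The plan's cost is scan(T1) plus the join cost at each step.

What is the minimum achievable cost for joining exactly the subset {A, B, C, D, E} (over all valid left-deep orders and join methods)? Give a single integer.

25760

Selinger DP over subsets of {A,B,C,D,E}:
  {C}: scan cost=60, card=60
  {A}: scan cost=200, card=200
  {B}: scan cost=40, card=40
  {E}: scan cost=40, card=40
  {D}: scan cost=400, card=400
  {AC}: card=600; try (C,hash)→1120, (C,nl_idx)→2000, (A,merge)→2280, (C,merge)→2420, (A,hash)→3320, (A,nl)→12060 …(+1); best=1120 via (C,hash)
  {AB}: card=1000; try (B,hash)→880, (A,merge)→2120, (B,merge)→2280, (A,hash)→3280, (A,nl)→8040, (B,nl)→8200; best=880 via (B,hash)
  {BE}: card=400; try (E,hash)→560, (B,hash)→560, (E,merge)→600, (B,merge)→600, (E,nl)→1640, (B,nl)→1640; best=560 via (E,hash)
  {DE}: card=80; try (D,nl_idx)→480, (E,hash)→1280, (D,merge)→4320, (E,merge)→4680, (D,hash)→7280, (D,nl)→16040 …(+1); best=480 via (D,nl_idx)
  {ABC}: card=3000; try (B,hash)→2200, (C,hash)→2600, (B,merge)→8000, (C,nl_idx)→9880, (C,merge)→12300, (B,nl)→25120 …(+1); best=2200 via (B,hash)
  {ABE}: card=10000; try (E,hash)→2360, (A,hash)→4160, (A,merge)→6360, (E,merge)→12160, (E,nl)→40880, (A,nl)→80560; best=2360 via (E,hash)
  {BDE}: card=800; try (B,hash)→1040, (B,merge)→1400, (B,nl)→3680, (D,nl_idx)→4960, (D,hash)→8160, (D,merge)→8560 …(+1); best=1040 via (B,hash)
  {ABCE}: card=30000; try (E,hash)→5680, (C,hash)→13080, (E,merge)→41480, (C,nl_idx)→92360, (E,nl)→122200, (C,merge)→152780 …(+1); best=5680 via (E,hash)
  {ABDE}: card=20000; try (A,hash)→5040, (A,merge)→11640, (D,hash)→19560, (D,nl_idx)→112360, (D,merge)→156360, (A,nl)→161040 …(+1); best=5040 via (A,hash)
  {ABCDE}: card=60000; try (C,hash)→25760, (D,hash)→42880, (C,nl_idx)→185040, (C,merge)→325460, (D,nl_idx)→335680, (D,merge)→489680 …(+2); best=25760 via (C,hash)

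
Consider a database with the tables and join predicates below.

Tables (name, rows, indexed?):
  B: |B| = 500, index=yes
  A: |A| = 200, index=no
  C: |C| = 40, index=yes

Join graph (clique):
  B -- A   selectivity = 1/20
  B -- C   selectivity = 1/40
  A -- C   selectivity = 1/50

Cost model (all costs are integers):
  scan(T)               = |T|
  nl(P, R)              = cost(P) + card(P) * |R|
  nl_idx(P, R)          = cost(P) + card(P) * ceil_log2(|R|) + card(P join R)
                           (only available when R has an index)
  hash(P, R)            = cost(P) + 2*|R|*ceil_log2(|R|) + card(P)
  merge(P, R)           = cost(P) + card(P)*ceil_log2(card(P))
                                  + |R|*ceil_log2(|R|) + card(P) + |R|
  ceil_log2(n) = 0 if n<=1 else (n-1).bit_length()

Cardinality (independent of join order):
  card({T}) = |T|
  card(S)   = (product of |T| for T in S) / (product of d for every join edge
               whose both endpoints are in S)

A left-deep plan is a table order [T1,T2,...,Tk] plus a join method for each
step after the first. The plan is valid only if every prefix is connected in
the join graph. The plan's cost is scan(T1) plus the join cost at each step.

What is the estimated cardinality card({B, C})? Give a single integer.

500

Tables in S: B(500), C(40)
Edges inside S: B-C(d=40)
numerator = 500 * 40 = 20000
denominator = 40 = 40
card(S) = 20000 / 40 = 500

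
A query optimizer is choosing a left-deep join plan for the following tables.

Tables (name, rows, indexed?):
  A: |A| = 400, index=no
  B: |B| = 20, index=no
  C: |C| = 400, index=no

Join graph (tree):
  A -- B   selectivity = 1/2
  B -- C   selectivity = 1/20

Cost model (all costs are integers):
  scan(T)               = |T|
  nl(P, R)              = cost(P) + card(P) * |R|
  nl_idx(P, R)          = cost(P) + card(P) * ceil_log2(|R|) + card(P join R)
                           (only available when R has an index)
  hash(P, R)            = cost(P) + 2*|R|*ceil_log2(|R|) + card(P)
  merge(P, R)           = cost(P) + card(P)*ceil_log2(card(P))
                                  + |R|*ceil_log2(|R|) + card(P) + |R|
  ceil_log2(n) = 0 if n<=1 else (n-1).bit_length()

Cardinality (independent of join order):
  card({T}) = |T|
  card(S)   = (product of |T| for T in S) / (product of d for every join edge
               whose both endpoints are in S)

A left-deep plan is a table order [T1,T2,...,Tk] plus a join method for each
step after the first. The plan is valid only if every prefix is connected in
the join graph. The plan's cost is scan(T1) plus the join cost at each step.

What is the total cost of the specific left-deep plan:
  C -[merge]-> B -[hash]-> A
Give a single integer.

12120

step 1: scan C: cost=400, card=400
step 2: join B via merge
    card(P join B) = 400*20/(20) = 400
    cost = 400 + 400*9 + 20*5 + 400 + 20 = 4520
step 3: join A via hash
    card(P join A) = 400*400/(2) = 80000
    cost = 4520 + 2*400*9 + 400 = 12120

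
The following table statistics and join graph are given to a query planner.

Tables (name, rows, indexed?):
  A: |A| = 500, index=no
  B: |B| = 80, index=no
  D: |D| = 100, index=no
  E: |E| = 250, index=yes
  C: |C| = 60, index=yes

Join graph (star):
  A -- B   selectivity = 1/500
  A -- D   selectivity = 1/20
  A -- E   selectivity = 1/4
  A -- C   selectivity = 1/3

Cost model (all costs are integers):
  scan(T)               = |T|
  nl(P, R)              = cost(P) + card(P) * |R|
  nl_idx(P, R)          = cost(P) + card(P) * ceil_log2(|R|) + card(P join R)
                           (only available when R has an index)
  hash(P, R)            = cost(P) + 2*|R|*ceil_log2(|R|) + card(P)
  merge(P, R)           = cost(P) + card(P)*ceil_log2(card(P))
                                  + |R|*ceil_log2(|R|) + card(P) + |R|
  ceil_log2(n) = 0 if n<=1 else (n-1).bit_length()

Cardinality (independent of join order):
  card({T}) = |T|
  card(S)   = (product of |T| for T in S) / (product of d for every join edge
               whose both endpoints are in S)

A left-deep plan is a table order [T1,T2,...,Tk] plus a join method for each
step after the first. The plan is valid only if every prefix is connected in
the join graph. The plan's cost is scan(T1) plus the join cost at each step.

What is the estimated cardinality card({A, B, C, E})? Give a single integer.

100000

Tables in S: A(500), B(80), C(60), E(250)
Edges inside S: A-B(d=500), A-E(d=4), A-C(d=3)
numerator = 500 * 80 * 60 * 250 = 600000000
denominator = 500 * 4 * 3 = 6000
card(S) = 600000000 / 6000 = 100000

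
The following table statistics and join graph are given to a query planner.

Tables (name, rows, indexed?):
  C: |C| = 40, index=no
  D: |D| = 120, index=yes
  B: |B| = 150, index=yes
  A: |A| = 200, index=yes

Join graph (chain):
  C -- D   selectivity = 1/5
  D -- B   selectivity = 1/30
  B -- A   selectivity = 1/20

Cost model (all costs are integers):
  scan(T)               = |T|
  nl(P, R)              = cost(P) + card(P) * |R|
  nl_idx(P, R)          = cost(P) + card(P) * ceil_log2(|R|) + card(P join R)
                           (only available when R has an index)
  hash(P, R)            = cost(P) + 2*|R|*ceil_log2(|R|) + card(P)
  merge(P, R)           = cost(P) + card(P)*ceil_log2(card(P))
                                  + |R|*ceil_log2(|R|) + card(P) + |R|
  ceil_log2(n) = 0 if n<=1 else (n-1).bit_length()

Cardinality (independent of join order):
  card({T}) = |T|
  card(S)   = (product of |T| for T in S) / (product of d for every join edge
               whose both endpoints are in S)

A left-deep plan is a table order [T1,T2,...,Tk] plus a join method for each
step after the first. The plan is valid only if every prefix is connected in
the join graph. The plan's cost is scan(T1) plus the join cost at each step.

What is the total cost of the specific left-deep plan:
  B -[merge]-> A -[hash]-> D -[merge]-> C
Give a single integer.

90760

step 1: scan B: cost=150, card=150
step 2: join A via merge
    card(P join A) = 150*200/(20) = 1500
    cost = 150 + 150*8 + 200*8 + 150 + 200 = 3300
step 3: join D via hash
    card(P join D) = 1500*120/(30) = 6000
    cost = 3300 + 2*120*7 + 1500 = 6480
step 4: join C via merge
    card(P join C) = 6000*40/(5) = 48000
    cost = 6480 + 6000*13 + 40*6 + 6000 + 40 = 90760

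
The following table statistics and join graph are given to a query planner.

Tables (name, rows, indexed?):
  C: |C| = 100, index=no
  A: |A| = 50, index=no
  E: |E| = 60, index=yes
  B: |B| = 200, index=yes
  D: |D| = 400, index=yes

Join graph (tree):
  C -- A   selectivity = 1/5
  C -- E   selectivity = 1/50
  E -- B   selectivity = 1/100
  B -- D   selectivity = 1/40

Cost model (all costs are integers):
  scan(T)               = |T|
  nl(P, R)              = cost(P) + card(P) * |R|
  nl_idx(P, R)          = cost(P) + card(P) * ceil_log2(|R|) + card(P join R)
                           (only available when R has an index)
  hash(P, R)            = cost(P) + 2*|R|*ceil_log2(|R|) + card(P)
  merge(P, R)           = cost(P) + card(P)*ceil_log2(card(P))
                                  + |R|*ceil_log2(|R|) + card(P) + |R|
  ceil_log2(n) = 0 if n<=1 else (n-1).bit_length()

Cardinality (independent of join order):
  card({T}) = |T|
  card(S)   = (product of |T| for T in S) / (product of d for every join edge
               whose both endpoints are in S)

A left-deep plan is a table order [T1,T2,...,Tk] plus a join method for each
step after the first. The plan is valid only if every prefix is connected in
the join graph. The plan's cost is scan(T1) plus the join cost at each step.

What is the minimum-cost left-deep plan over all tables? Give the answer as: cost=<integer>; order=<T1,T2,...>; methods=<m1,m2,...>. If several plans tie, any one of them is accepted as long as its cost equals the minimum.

cost=8540; order=E,B,D,C,A; methods=nl_idx,nl_idx,hash,hash

Selinger DP (subsets sized 1..n):
  {C}: scan cost=100, card=100
  {A}: scan cost=50, card=50
  {E}: scan cost=60, card=60
  {B}: scan cost=200, card=200
  {D}: scan cost=400, card=400
  {AC}: card=1000; try (A,hash)→800, (C,merge)→1200, (A,merge)→1250, (C,hash)→1500, (C,nl)→5050, (A,nl)→5100; best=800 via (A,hash)
  {CE}: card=120; try (E,nl_idx)→820, (E,hash)→920, (C,merge)→1280, (E,merge)→1320, (C,hash)→1520, (C,nl)→6060 …(+1); best=820 via (E,nl_idx)
  {BE}: card=120; try (B,nl_idx)→660, (E,hash)→1120, (E,nl_idx)→1520, (B,merge)→2280, (E,merge)→2420, (B,hash)→3320 …(+2); best=660 via (B,nl_idx)
  {BD}: card=2000; try (D,nl_idx)→4000, (B,hash)→4000, (B,nl_idx)→5600, (D,merge)→6000, (B,merge)→6200, (D,hash)→7600 …(+2); best=4000 via (D,nl_idx)
  {ACE}: card=1200; try (A,hash)→1540, (A,merge)→2130, (E,hash)→2520, (A,nl)→6820, (E,nl_idx)→8000, (E,merge)→12220 …(+1); best=1540 via (A,hash)
  {BCE}: card=240; try (B,nl_idx)→2020, (C,hash)→2180, (C,merge)→2420, (B,merge)→3580, (B,hash)→4140, (C,nl)→12660 …(+1); best=2020 via (B,nl_idx)
  {BDE}: card=1200; try (D,nl_idx)→2940, (D,merge)→5620, (E,hash)→6720, (D,hash)→7980, (E,nl_idx)→17200, (E,merge)→28420 …(+2); best=2940 via (D,nl_idx)
  {ABCE}: card=2400; try (A,hash)→2860, (A,merge)→4530, (B,hash)→5940, (B,nl_idx)→13540, (A,nl)→14020, (B,merge)→17740 …(+1); best=2860 via (A,hash)
  {BCDE}: card=2400; try (C,hash)→5540, (D,nl_idx)→6580, (D,merge)→8180, (D,hash)→9460, (C,merge)→18140, (D,nl)→98020 …(+1); best=5540 via (C,hash)
  {ABCDE}: card=24000; try (A,hash)→8540, (D,hash)→12460, (A,merge)→37090, (D,merge)→38060, (D,nl_idx)→48460, (A,nl)→125540 …(+1); best=8540 via (A,hash)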